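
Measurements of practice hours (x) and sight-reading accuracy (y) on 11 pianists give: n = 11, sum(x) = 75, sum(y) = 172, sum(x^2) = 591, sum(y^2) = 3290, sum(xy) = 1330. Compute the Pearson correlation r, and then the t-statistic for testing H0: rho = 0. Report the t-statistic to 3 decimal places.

Numerator: nΣxy − (Σx)(Σy) = 11·1330 − (75)(172) = 1730
Denominator: √[(nΣx²−(Σx)²)(nΣy²−(Σy)²)]
  nΣx²−(Σx)² = 11·591 − 5625 = 876;  nΣy²−(Σy)² = 11·3290 − 29584 = 6606
  √(876·6606) = √5786856 = 2405.5885
r = 1730 / 2405.5885 = 0.7192
t = r·√(n−2)/√(1−r²) = 0.7192·√9 / √(1−0.517249) = 2.157600 / 0.694803 = 3.105

3.105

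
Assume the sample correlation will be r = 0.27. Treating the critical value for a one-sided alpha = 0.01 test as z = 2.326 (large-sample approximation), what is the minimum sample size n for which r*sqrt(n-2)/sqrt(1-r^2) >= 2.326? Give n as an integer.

Need r·√(n−2)/√(1−r²) ≥ 2.326
√(n−2) ≥ 2.326·√(1−0.0729) / 0.27 = 2.326·0.962860 / 0.27 = 8.2949
n−2 ≥ 68.8054  ⇒  n ≥ 70.8054
Smallest integer n = 71

71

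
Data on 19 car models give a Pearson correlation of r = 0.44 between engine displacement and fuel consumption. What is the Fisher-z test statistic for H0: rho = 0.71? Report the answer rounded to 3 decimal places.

-1.660

Fisher z: atanh(0.44) = 0.472231, atanh(0.71) = 0.887184
z = (z_r − z_0)·√(n−3) = (0.472231 − 0.887184)·√16 = -0.414953 · 4.000000 = -1.660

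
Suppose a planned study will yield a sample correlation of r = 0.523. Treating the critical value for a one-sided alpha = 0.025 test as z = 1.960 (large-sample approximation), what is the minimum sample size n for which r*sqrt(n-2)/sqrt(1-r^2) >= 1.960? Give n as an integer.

r√(n−2)/√(1−r²) ≥ 1.960  ⇔  n−2 ≥ (1.960)²·(1−r²)/r²
(1−r²)/r² = (1−0.273529)/0.273529 = 2.6559
n ≥ 2 + 3.8416·2.6559 = 2 + 10.2029 = 12.2029
⌈12.2029⌉ = 13

13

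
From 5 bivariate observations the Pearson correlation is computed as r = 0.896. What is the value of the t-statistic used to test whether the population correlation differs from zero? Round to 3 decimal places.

3.495

1 − r² = 1 − 0.802816 = 0.197184;  √(1−r²) = 0.444054
√(n−2) = √3 = 1.732051
t = r·√(n−2)/√(1−r²) = 0.896 · 1.732051 / 0.444054 = 3.495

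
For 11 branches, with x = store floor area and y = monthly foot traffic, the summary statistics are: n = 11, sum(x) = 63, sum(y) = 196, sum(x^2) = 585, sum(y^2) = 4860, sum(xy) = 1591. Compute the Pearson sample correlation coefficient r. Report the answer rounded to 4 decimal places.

Numerator: nΣxy − (Σx)(Σy) = 11·1591 − (63)(196) = 5153
Denominator: √[(nΣx²−(Σx)²)(nΣy²−(Σy)²)]
  nΣx²−(Σx)² = 11·585 − 3969 = 2466;  nΣy²−(Σy)² = 11·4860 − 38416 = 15044
  √(2466·15044) = √37098504 = 6090.8541
r = 5153 / 6090.8541 = 0.8460

0.8460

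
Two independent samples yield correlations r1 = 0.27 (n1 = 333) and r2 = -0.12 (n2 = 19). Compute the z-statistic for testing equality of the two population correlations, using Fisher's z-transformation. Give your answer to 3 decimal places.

Fisher z-transforms: z1 = atanh(0.27) = 0.276864, z2 = atanh(-0.12) = -0.120581; difference d = 0.397445
Var(d) = 1/330 + 1/16 = 0.0030303 + 0.0625000 = 0.0655303
z = d/√Var(d) = 0.397445 / √0.0655303 = 0.397445 / 0.255989 = 1.553

1.553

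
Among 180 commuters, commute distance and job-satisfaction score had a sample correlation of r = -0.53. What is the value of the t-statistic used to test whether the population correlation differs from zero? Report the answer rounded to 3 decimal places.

-8.339

t = r·√(n−2) / √(1−r²) with r = -0.53, n = 180
  = -0.53·√178 / √(1 − 0.2809)
  = -0.53·13.341664 / 0.847998
  = -7.071082 / 0.847998 = -8.339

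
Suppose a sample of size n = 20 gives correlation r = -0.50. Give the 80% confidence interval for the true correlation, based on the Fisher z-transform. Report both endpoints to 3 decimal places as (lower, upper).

(-0.696, -0.234)

z_r = atanh(-0.50) = -0.549306;  SE = 1/√(n−3) = 1/√17 = 0.242536
z-limits: -0.549306 ± 1.282·0.242536 = -0.549306 ± 0.310931 = [-0.860237, -0.238375]
ρ-limits: (tanh -0.860237, tanh -0.238375) = (-0.696, -0.234)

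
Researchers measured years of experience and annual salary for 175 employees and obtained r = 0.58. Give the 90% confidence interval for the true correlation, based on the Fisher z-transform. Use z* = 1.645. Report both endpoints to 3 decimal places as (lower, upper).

(0.491, 0.657)

Fisher z: z_r = atanh(r) = ½·ln((1+0.58)/(1−0.58)) = 0.662463
SE(z) = 1/√(n−3) = 1/√172 = 0.076249
90% ⇒ z* = 1.645; margin = 1.645·0.076249 = 0.125430
CI on z-scale: (0.537033, 0.787893)
Back-transform: tanh(0.537033) = 0.490739, tanh(0.787893) = 0.657214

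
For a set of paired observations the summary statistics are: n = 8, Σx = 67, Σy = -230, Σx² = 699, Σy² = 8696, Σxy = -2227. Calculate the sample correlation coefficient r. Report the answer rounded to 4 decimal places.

-0.5611

Numerator: nΣxy − (Σx)(Σy) = 8·(-2227) − (67)(-230) = -2406
Denominator: √[(nΣx²−(Σx)²)(nΣy²−(Σy)²)]
  nΣx²−(Σx)² = 8·699 − 4489 = 1103;  nΣy²−(Σy)² = 8·8696 − 52900 = 16668
  √(1103·16668) = √18384804 = 4287.7505
r = -2406 / 4287.7505 = -0.5611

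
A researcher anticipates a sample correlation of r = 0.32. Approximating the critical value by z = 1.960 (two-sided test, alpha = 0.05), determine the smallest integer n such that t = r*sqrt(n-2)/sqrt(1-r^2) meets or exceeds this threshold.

Need r·√(n−2)/√(1−r²) ≥ 1.960
√(n−2) ≥ 1.960·√(1−0.1024) / 0.32 = 1.960·0.947418 / 0.32 = 5.8029
n−2 ≥ 33.6736  ⇒  n ≥ 35.6736
Smallest integer n = 36

36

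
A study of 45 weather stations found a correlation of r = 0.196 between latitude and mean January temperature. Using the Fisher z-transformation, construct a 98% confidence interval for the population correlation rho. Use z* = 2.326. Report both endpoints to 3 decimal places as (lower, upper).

(-0.159, 0.506)

Fisher z: z_r = atanh(r) = ½·ln((1+0.196)/(1−0.196)) = 0.198569
SE(z) = 1/√(n−3) = 1/√42 = 0.154303
98% ⇒ z* = 2.326; margin = 2.326·0.154303 = 0.358909
CI on z-scale: (-0.160340, 0.557478)
Back-transform: tanh(-0.160340) = -0.158980, tanh(0.557478) = 0.506104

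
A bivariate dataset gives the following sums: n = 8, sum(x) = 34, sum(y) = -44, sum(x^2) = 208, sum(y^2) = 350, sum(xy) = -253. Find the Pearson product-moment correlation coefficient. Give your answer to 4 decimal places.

Numerator: nΣxy − (Σx)(Σy) = 8·(-253) − (34)(-44) = -528
Denominator: √[(nΣx²−(Σx)²)(nΣy²−(Σy)²)]
  nΣx²−(Σx)² = 8·208 − 1156 = 508;  nΣy²−(Σy)² = 8·350 − 1936 = 864
  √(508·864) = √438912 = 662.5043
r = -528 / 662.5043 = -0.7970

-0.7970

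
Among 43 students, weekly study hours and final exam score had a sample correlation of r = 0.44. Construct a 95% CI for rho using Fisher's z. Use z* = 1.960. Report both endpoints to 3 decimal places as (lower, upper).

(0.161, 0.654)

Fisher z: z_r = atanh(r) = ½·ln((1+0.44)/(1−0.44)) = 0.472231
SE(z) = 1/√(n−3) = 1/√40 = 0.158114
95% ⇒ z* = 1.960; margin = 1.960·0.158114 = 0.309903
CI on z-scale: (0.162328, 0.782134)
Back-transform: tanh(0.162328) = 0.160917, tanh(0.782134) = 0.653930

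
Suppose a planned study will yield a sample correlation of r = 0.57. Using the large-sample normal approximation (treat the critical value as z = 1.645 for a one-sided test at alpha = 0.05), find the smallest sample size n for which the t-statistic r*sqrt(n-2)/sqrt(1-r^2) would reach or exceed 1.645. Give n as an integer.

8

Need r·√(n−2)/√(1−r²) ≥ 1.645
√(n−2) ≥ 1.645·√(1−0.3249) / 0.57 = 1.645·0.821645 / 0.57 = 2.3712
n−2 ≥ 5.6226  ⇒  n ≥ 7.6226
Smallest integer n = 8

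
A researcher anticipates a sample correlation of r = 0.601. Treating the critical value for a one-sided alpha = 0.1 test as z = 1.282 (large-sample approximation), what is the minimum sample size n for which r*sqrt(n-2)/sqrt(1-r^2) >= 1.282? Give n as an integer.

Need r·√(n−2)/√(1−r²) ≥ 1.282
√(n−2) ≥ 1.282·√(1−0.361201) / 0.601 = 1.282·0.799249 / 0.601 = 1.7049
n−2 ≥ 2.9067  ⇒  n ≥ 4.9067
Smallest integer n = 5

5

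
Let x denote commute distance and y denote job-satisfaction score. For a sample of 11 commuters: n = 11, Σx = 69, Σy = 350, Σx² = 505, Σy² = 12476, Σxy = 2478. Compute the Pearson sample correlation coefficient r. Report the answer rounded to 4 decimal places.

S_xy = nΣxy − ΣxΣy = 11·2478 − 69·350 = 27258 − 24150 = 3108
S_xx = nΣx² − (Σx)² = 11·505 − 69² = 5555 − 4761 = 794
S_yy = nΣy² − (Σy)² = 11·12476 − 350² = 137236 − 122500 = 14736
r = S_xy / √(S_xx·S_yy) = 3108 / √(794·14736) = 3108 / √11700384 = 3108 / 3420.5824 = 0.9086

0.9086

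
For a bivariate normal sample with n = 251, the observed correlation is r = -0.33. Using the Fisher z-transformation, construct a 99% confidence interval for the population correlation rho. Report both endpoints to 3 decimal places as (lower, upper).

z_r = atanh(-0.33) = -0.342828;  SE = 1/√(n−3) = 1/√248 = 0.063500
z-limits: -0.342828 ± 2.576·0.063500 = -0.342828 ± 0.163576 = [-0.506404, -0.179252]
ρ-limits: (tanh -0.506404, tanh -0.179252) = (-0.467, -0.177)

(-0.467, -0.177)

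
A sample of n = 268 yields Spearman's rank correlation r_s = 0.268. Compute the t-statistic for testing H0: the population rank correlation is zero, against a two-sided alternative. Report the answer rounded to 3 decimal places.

1 − r_s² = 1 − 0.071824 = 0.928176;  √(1−r_s²) = 0.963419
√(n−2) = √266 = 16.309506
t = r_s·√(n−2)/√(1−r_s²) = 0.268 · 16.309506 / 0.963419 = 4.537

4.537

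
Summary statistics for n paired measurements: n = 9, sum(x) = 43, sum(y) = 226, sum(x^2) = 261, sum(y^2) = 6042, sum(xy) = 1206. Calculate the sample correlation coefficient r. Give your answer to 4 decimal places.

0.8841

Numerator: nΣxy − (Σx)(Σy) = 9·1206 − (43)(226) = 1136
Denominator: √[(nΣx²−(Σx)²)(nΣy²−(Σy)²)]
  nΣx²−(Σx)² = 9·261 − 1849 = 500;  nΣy²−(Σy)² = 9·6042 − 51076 = 3302
  √(500·3302) = √1651000 = 1284.9124
r = 1136 / 1284.9124 = 0.8841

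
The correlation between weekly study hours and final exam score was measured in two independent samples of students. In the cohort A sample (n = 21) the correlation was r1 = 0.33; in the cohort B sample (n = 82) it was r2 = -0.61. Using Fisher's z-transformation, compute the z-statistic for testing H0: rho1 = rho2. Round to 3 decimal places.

4.027

z1 = atanh(0.33) = 0.342828,  z2 = atanh(-0.61) = -0.708921
SE = √(1/(n1−3) + 1/(n2−3)) = √(1/18 + 1/79) = √(0.0555556 + 0.0126582) = √0.0682138 = 0.261178
z = (z1 − z2)/SE = (0.342828 − (-0.708921)) / 0.261178 = 1.051749 / 0.261178 = 4.027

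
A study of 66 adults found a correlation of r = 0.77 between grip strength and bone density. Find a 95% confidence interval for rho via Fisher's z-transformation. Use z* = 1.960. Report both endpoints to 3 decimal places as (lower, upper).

(0.649, 0.853)

z_r = atanh(0.77) = 1.020328;  SE = 1/√(n−3) = 1/√63 = 0.125988
z-limits: 1.020328 ± 1.960·0.125988 = 1.020328 ± 0.246936 = [0.773392, 1.267264]
ρ-limits: (tanh 0.773392, tanh 1.267264) = (0.649, 0.853)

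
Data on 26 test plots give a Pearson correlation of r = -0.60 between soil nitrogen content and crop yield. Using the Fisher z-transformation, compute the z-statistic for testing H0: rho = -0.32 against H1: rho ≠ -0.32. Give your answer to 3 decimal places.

Fisher z: atanh(-0.60) = -0.693147, atanh(-0.32) = -0.331647
z = (z_r − z_0)·√(n−3) = (-0.693147 − (-0.331647))·√23 = -0.361500 · 4.795832 = -1.734

-1.734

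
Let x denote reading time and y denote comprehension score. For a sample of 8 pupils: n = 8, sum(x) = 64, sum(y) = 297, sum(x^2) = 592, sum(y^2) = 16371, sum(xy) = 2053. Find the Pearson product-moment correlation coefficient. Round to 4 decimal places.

-0.4940

Numerator: nΣxy − (Σx)(Σy) = 8·2053 − (64)(297) = -2584
Denominator: √[(nΣx²−(Σx)²)(nΣy²−(Σy)²)]
  nΣx²−(Σx)² = 8·592 − 4096 = 640;  nΣy²−(Σy)² = 8·16371 − 88209 = 42759
  √(640·42759) = √27365760 = 5231.2293
r = -2584 / 5231.2293 = -0.4940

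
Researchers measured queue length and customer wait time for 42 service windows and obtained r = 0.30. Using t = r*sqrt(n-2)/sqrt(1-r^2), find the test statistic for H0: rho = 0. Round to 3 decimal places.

1.989

1 − r² = 1 − 0.0900 = 0.9100;  √(1−r²) = 0.953939
√(n−2) = √40 = 6.324555
t = r·√(n−2)/√(1−r²) = 0.30 · 6.324555 / 0.953939 = 1.989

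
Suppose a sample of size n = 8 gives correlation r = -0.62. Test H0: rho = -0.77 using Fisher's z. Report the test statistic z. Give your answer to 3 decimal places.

0.660

z_r = atanh(-0.62) = -0.725005,  z_0 = atanh(-0.77) = -1.020328
SE = 1/√(n−3) = 1/√5 = 0.447214
z = (z_r − z_0)/SE = (-0.725005 − (-1.020328)) / 0.447214 = 0.295323 / 0.447214 = 0.660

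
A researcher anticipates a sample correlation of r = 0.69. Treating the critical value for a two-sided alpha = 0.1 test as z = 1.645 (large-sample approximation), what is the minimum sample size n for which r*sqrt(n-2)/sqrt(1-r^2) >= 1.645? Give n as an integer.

5

r√(n−2)/√(1−r²) ≥ 1.645  ⇔  n−2 ≥ (1.645)²·(1−r²)/r²
(1−r²)/r² = (1−0.4761)/0.4761 = 1.1004
n ≥ 2 + 2.706025·1.1004 = 2 + 2.9777 = 4.9777
⌈4.9777⌉ = 5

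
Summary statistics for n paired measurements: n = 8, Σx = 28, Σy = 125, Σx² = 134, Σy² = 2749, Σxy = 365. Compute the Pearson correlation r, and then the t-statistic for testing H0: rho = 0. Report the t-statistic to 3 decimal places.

-1.161

Numerator: nΣxy − (Σx)(Σy) = 8·365 − (28)(125) = -580
Denominator: √[(nΣx²−(Σx)²)(nΣy²−(Σy)²)]
  nΣx²−(Σx)² = 8·134 − 784 = 288;  nΣy²−(Σy)² = 8·2749 − 15625 = 6367
  √(288·6367) = √1833696 = 1354.1403
r = -580 / 1354.1403 = -0.4283
t = r·√(n−2)/√(1−r²) = -0.4283·√6 / √(1−0.183441) = -1.049116 / 0.903637 = -1.161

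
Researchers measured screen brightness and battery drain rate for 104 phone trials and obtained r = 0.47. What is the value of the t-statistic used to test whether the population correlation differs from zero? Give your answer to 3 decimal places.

1 − r² = 1 − 0.2209 = 0.7791;  √(1−r²) = 0.882666
√(n−2) = √102 = 10.099505
t = r·√(n−2)/√(1−r²) = 0.47 · 10.099505 / 0.882666 = 5.378

5.378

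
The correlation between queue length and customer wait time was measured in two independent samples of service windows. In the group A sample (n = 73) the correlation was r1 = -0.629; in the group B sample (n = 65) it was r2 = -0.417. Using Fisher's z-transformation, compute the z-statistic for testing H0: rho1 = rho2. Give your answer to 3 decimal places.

-1.696

z1 = atanh(-0.629) = -0.739760,  z2 = atanh(-0.417) = -0.444055
SE = √(1/(n1−3) + 1/(n2−3)) = √(1/70 + 1/62) = √(0.0142857 + 0.0161290) = √0.0304147 = 0.174398
z = (z1 − z2)/SE = (-0.739760 − (-0.444055)) / 0.174398 = -0.295705 / 0.174398 = -1.696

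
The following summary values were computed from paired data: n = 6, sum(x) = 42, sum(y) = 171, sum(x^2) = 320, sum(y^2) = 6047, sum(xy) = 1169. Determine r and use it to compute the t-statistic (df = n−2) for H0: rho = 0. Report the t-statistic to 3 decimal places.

S_xy = nΣxy − ΣxΣy = 6·1169 − 42·171 = 7014 − 7182 = -168
S_xx = nΣx² − (Σx)² = 6·320 − 42² = 1920 − 1764 = 156
S_yy = nΣy² − (Σy)² = 6·6047 − 171² = 36282 − 29241 = 7041
r = S_xy / √(S_xx·S_yy) = -168 / √(156·7041) = -168 / √1098396 = -168 / 1048.0439 = -0.1603
t = r·√(n−2)/√(1−r²) = -0.1603·√4 / √(1−0.025696) = -0.320600 / 0.987068 = -0.325

-0.325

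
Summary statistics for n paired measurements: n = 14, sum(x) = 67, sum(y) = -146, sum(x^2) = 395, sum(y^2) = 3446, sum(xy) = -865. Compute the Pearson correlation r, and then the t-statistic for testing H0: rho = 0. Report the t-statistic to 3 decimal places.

-1.696

Numerator: nΣxy − (Σx)(Σy) = 14·(-865) − (67)(-146) = -2328
Denominator: √[(nΣx²−(Σx)²)(nΣy²−(Σy)²)]
  nΣx²−(Σx)² = 14·395 − 4489 = 1041;  nΣy²−(Σy)² = 14·3446 − 21316 = 26928
  √(1041·26928) = √28032048 = 5294.5300
r = -2328 / 5294.5300 = -0.4397
t = r·√(n−2)/√(1−r²) = -0.4397·√12 / √(1−0.193336) = -1.523165 / 0.898145 = -1.696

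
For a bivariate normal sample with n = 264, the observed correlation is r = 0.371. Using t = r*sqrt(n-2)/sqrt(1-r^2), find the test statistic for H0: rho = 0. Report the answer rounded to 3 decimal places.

6.467

1 − r² = 1 − 0.137641 = 0.862359;  √(1−r²) = 0.928633
√(n−2) = √262 = 16.186414
t = r·√(n−2)/√(1−r²) = 0.371 · 16.186414 / 0.928633 = 6.467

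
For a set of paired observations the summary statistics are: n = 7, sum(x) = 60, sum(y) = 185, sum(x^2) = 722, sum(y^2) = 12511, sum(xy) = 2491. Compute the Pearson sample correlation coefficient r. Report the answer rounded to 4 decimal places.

Numerator: nΣxy − (Σx)(Σy) = 7·2491 − (60)(185) = 6337
Denominator: √[(nΣx²−(Σx)²)(nΣy²−(Σy)²)]
  nΣx²−(Σx)² = 7·722 − 3600 = 1454;  nΣy²−(Σy)² = 7·12511 − 34225 = 53352
  √(1454·53352) = √77573808 = 8807.5994
r = 6337 / 8807.5994 = 0.7195

0.7195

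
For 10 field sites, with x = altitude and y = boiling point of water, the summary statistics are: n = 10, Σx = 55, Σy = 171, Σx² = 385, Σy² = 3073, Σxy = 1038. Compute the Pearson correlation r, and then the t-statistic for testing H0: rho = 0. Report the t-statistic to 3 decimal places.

S_xy = nΣxy − ΣxΣy = 10·1038 − 55·171 = 10380 − 9405 = 975
S_xx = nΣx² − (Σx)² = 10·385 − 55² = 3850 − 3025 = 825
S_yy = nΣy² − (Σy)² = 10·3073 − 171² = 30730 − 29241 = 1489
r = S_xy / √(S_xx·S_yy) = 975 / √(825·1489) = 975 / √1228425 = 975 / 1108.3434 = 0.8797
t = r·√(n−2)/√(1−r²) = 0.8797·√8 / √(1−0.773872) = 2.488167 / 0.475529 = 5.232

5.232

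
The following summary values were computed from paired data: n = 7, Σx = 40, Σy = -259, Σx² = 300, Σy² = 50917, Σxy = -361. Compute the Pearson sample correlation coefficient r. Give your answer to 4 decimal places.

Numerator: nΣxy − (Σx)(Σy) = 7·(-361) − (40)(-259) = 7833
Denominator: √[(nΣx²−(Σx)²)(nΣy²−(Σy)²)]
  nΣx²−(Σx)² = 7·300 − 1600 = 500;  nΣy²−(Σy)² = 7·50917 − 67081 = 289338
  √(500·289338) = √144669000 = 12027.8427
r = 7833 / 12027.8427 = 0.6512

0.6512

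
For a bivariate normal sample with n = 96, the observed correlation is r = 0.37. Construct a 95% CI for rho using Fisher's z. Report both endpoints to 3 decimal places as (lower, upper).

(0.183, 0.531)

Fisher z: z_r = atanh(r) = ½·ln((1+0.37)/(1−0.37)) = 0.388423
SE(z) = 1/√(n−3) = 1/√93 = 0.103695
95% ⇒ z* = 1.960; margin = 1.960·0.103695 = 0.203242
CI on z-scale: (0.185181, 0.591665)
Back-transform: tanh(0.185181) = 0.183093, tanh(0.591665) = 0.531092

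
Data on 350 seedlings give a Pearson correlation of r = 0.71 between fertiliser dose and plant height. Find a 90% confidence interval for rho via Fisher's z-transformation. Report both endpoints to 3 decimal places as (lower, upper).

Fisher z: z_r = atanh(r) = ½·ln((1+0.71)/(1−0.71)) = 0.887184
SE(z) = 1/√(n−3) = 1/√347 = 0.053683
90% ⇒ z* = 1.645; margin = 1.645·0.053683 = 0.088309
CI on z-scale: (0.798875, 0.975493)
Back-transform: tanh(0.798875) = 0.663407, tanh(0.975493) = 0.751108

(0.663, 0.751)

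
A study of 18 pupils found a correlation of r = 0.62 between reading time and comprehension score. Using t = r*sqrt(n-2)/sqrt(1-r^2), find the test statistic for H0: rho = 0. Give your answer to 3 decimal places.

1 − r² = 1 − 0.3844 = 0.6156;  √(1−r²) = 0.784602
√(n−2) = √16 = 4.000000
t = r·√(n−2)/√(1−r²) = 0.62 · 4.000000 / 0.784602 = 3.161

3.161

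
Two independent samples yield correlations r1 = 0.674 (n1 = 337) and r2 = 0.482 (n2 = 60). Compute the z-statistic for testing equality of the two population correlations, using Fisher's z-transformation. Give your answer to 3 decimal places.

Fisher z-transforms: z1 = atanh(0.674) = 0.818037, z2 = atanh(0.482) = 0.525586; difference d = 0.292451
Var(d) = 1/334 + 1/57 = 0.0029940 + 0.0175439 = 0.0205379
z = d/√Var(d) = 0.292451 / √0.0205379 = 0.292451 / 0.143311 = 2.041

2.041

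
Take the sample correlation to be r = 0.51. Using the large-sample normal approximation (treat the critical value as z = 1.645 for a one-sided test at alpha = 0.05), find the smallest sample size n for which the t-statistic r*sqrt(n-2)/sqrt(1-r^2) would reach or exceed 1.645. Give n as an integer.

Need r·√(n−2)/√(1−r²) ≥ 1.645
√(n−2) ≥ 1.645·√(1−0.2601) / 0.51 = 1.645·0.860174 / 0.51 = 2.7745
n−2 ≥ 7.6979  ⇒  n ≥ 9.6979
Smallest integer n = 10

10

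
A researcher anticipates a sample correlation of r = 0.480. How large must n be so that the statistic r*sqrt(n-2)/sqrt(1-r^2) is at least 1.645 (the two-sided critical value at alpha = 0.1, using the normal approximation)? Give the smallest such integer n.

r√(n−2)/√(1−r²) ≥ 1.645  ⇔  n−2 ≥ (1.645)²·(1−r²)/r²
(1−r²)/r² = (1−0.230400)/0.230400 = 3.3403
n ≥ 2 + 2.706025·3.3403 = 2 + 9.0389 = 11.0389
⌈11.0389⌉ = 12

12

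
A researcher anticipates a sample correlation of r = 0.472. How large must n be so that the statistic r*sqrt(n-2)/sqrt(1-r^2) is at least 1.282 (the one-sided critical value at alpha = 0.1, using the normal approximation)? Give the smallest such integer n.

8

r√(n−2)/√(1−r²) ≥ 1.282  ⇔  n−2 ≥ (1.282)²·(1−r²)/r²
(1−r²)/r² = (1−0.222784)/0.222784 = 3.4887
n ≥ 2 + 1.643524·3.4887 = 2 + 5.7338 = 7.7338
⌈7.7338⌉ = 8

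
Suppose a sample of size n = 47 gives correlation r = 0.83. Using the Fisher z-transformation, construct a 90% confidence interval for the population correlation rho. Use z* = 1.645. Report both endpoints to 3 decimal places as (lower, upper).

(0.735, 0.893)

z_r = atanh(0.83) = 1.188136;  SE = 1/√(n−3) = 1/√44 = 0.150756
z-limits: 1.188136 ± 1.645·0.150756 = 1.188136 ± 0.247994 = [0.940142, 1.436130]
ρ-limits: (tanh 0.940142, tanh 1.436130) = (0.735, 0.893)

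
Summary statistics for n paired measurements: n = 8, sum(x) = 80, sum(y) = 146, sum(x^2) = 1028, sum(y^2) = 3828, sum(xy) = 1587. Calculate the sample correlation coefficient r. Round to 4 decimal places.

Numerator: nΣxy − (Σx)(Σy) = 8·1587 − (80)(146) = 1016
Denominator: √[(nΣx²−(Σx)²)(nΣy²−(Σy)²)]
  nΣx²−(Σx)² = 8·1028 − 6400 = 1824;  nΣy²−(Σy)² = 8·3828 − 21316 = 9308
  √(1824·9308) = √16977792 = 4120.4116
r = 1016 / 4120.4116 = 0.2466

0.2466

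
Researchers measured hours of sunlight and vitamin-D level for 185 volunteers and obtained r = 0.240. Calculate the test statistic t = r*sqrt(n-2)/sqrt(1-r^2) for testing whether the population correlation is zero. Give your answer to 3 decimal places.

3.344

1 − r² = 1 − 0.057600 = 0.942400;  √(1−r²) = 0.970773
√(n−2) = √183 = 13.527749
t = r·√(n−2)/√(1−r²) = 0.240 · 13.527749 / 0.970773 = 3.344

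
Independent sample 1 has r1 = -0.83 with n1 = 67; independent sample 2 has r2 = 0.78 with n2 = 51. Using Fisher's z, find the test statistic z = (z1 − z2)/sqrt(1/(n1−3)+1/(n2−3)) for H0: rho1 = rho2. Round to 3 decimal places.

-11.697

z1 = atanh(-0.83) = -1.188136,  z2 = atanh(0.78) = 1.045371
SE = √(1/(n1−3) + 1/(n2−3)) = √(1/64 + 1/48) = √(0.0156250 + 0.0208333) = √0.0364583 = 0.190941
z = (z1 − z2)/SE = (-1.188136 − 1.045371) / 0.190941 = -2.233507 / 0.190941 = -11.697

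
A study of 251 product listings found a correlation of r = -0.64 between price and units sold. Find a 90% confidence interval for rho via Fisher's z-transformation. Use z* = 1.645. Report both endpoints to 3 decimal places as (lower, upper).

(-0.698, -0.574)

z_r = atanh(-0.64) = -0.758174;  SE = 1/√(n−3) = 1/√248 = 0.063500
z-limits: -0.758174 ± 1.645·0.063500 = -0.758174 ± 0.104458 = [-0.862632, -0.653716]
ρ-limits: (tanh -0.862632, tanh -0.653716) = (-0.698, -0.574)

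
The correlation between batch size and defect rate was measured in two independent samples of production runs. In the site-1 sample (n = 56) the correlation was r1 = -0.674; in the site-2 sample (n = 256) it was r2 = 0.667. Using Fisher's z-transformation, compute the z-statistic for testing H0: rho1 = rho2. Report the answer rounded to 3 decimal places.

-10.746

Fisher z-transforms: z1 = atanh(-0.674) = -0.818037, z2 = atanh(0.667) = 0.805319; difference d = -1.623356
Var(d) = 1/53 + 1/253 = 0.0188679 + 0.0039526 = 0.0228205
z = d/√Var(d) = -1.623356 / √0.0228205 = -1.623356 / 0.151065 = -10.746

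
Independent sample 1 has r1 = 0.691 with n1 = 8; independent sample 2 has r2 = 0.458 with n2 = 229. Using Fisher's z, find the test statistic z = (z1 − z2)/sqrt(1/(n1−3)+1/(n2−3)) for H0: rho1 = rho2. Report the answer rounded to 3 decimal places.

z1 = atanh(0.691) = 0.849867,  z2 = atanh(0.458) = 0.494777
SE = √(1/(n1−3) + 1/(n2−3)) = √(1/5 + 1/226) = √(0.2000000 + 0.0044248) = √0.2044248 = 0.452134
z = (z1 − z2)/SE = (0.849867 − 0.494777) / 0.452134 = 0.355090 / 0.452134 = 0.785

0.785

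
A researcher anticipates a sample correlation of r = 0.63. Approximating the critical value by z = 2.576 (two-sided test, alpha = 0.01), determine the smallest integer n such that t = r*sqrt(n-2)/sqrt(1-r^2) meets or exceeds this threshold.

r√(n−2)/√(1−r²) ≥ 2.576  ⇔  n−2 ≥ (2.576)²·(1−r²)/r²
(1−r²)/r² = (1−0.3969)/0.3969 = 1.5195
n ≥ 2 + 6.635776·1.5195 = 2 + 10.0831 = 12.0831
⌈12.0831⌉ = 13

13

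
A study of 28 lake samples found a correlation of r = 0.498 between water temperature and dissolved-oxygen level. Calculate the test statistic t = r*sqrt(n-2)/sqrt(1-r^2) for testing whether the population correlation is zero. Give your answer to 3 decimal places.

2.928

1 − r² = 1 − 0.248004 = 0.751996;  √(1−r²) = 0.867177
√(n−2) = √26 = 5.099020
t = r·√(n−2)/√(1−r²) = 0.498 · 5.099020 / 0.867177 = 2.928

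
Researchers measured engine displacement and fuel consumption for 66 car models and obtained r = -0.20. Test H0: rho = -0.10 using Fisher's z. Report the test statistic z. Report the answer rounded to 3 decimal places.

-0.813

Fisher z: atanh(-0.20) = -0.202733, atanh(-0.10) = -0.100335
z = (z_r − z_0)·√(n−3) = (-0.202733 − (-0.100335))·√63 = -0.102398 · 7.937254 = -0.813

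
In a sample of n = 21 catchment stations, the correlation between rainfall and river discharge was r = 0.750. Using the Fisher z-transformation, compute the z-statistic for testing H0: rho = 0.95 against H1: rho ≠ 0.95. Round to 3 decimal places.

-3.644

z_r = atanh(0.750) = 0.972955,  z_0 = atanh(0.95) = 1.831781
SE = 1/√(n−3) = 1/√18 = 0.235702
z = (z_r − z_0)/SE = (0.972955 − 1.831781) / 0.235702 = -0.858826 / 0.235702 = -3.644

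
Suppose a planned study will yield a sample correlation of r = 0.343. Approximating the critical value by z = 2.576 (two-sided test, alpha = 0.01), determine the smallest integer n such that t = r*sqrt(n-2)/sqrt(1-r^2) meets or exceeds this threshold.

Need r·√(n−2)/√(1−r²) ≥ 2.576
√(n−2) ≥ 2.576·√(1−0.117649) / 0.343 = 2.576·0.939335 / 0.343 = 7.0546
n−2 ≥ 49.7674  ⇒  n ≥ 51.7674
Smallest integer n = 52

52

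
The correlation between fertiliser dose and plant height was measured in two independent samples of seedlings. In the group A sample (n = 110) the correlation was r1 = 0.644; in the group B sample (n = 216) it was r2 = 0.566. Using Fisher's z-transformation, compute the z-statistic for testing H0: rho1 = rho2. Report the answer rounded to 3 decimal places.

Fisher z-transforms: z1 = atanh(0.644) = 0.764978, z2 = atanh(0.566) = 0.641618; difference d = 0.123360
Var(d) = 1/107 + 1/213 = 0.0093458 + 0.0046948 = 0.0140406
z = d/√Var(d) = 0.123360 / √0.0140406 = 0.123360 / 0.118493 = 1.041

1.041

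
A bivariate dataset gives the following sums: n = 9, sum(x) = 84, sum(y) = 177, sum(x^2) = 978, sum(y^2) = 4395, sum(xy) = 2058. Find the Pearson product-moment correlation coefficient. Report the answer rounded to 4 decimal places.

S_xy = nΣxy − ΣxΣy = 9·2058 − 84·177 = 18522 − 14868 = 3654
S_xx = nΣx² − (Σx)² = 9·978 − 84² = 8802 − 7056 = 1746
S_yy = nΣy² − (Σy)² = 9·4395 − 177² = 39555 − 31329 = 8226
r = S_xy / √(S_xx·S_yy) = 3654 / √(1746·8226) = 3654 / √14362596 = 3654 / 3789.8016 = 0.9642

0.9642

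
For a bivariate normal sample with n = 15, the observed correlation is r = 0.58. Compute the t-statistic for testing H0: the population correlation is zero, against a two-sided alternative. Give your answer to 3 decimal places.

1 − r² = 1 − 0.3364 = 0.6636;  √(1−r²) = 0.814616
√(n−2) = √13 = 3.605551
t = r·√(n−2)/√(1−r²) = 0.58 · 3.605551 / 0.814616 = 2.567

2.567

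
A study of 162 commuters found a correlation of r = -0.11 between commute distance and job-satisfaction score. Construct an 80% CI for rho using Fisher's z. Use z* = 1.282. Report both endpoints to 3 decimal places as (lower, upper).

Fisher z: z_r = atanh(r) = ½·ln((1+(-0.11))/(1−(-0.11))) = -0.110447
SE(z) = 1/√(n−3) = 1/√159 = 0.079305
80% ⇒ z* = 1.282; margin = 1.282·0.079305 = 0.101669
CI on z-scale: (-0.212116, -0.008778)
Back-transform: tanh(-0.212116) = -0.208991, tanh(-0.008778) = -0.008778

(-0.209, -0.009)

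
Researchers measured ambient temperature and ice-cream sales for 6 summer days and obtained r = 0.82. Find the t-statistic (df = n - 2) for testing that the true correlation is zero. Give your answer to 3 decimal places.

2.865

t = r·√(n−2) / √(1−r²) with r = 0.82, n = 6
  = 0.82·√4 / √(1 − 0.6724)
  = 0.82·2.000000 / 0.572364
  = 1.640000 / 0.572364 = 2.865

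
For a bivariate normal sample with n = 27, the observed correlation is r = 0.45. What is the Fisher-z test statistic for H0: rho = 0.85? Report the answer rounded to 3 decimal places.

Fisher z: atanh(0.45) = 0.484700, atanh(0.85) = 1.256153
z = (z_r − z_0)·√(n−3) = (0.484700 − 1.256153)·√24 = -0.771453 · 4.898979 = -3.779

-3.779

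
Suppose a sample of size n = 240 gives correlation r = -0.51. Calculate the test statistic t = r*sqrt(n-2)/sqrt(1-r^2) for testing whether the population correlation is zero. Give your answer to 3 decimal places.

-9.147

t = r·√(n−2) / √(1−r²) with r = -0.51, n = 240
  = -0.51·√238 / √(1 − 0.2601)
  = -0.51·15.427249 / 0.860174
  = -7.867897 / 0.860174 = -9.147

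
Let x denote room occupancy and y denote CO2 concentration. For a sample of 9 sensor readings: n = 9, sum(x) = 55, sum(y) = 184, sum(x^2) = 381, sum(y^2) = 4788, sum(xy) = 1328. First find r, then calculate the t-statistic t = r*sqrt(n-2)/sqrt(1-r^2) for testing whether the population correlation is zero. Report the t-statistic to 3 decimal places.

Numerator: nΣxy − (Σx)(Σy) = 9·1328 − (55)(184) = 1832
Denominator: √[(nΣx²−(Σx)²)(nΣy²−(Σy)²)]
  nΣx²−(Σx)² = 9·381 − 3025 = 404;  nΣy²−(Σy)² = 9·4788 − 33856 = 9236
  √(404·9236) = √3731344 = 1931.6687
r = 1832 / 1931.6687 = 0.9484
t = r·√(n−2)/√(1−r²) = 0.9484·√7 / √(1−0.899463) = 2.509231 / 0.317076 = 7.914

7.914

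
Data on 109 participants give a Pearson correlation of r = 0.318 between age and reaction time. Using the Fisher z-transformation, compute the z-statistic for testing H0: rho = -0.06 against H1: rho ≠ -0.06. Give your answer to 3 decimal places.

4.010

Fisher z: atanh(0.318) = 0.329421, atanh(-0.06) = -0.060072
z = (z_r − z_0)·√(n−3) = (0.329421 − (-0.060072))·√106 = 0.389493 · 10.295630 = 4.010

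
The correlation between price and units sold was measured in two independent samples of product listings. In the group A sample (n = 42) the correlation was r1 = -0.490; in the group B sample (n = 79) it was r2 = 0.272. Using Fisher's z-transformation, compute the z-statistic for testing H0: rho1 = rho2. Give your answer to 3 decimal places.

-4.138

z1 = atanh(-0.490) = -0.536060,  z2 = atanh(0.272) = 0.279022
SE = √(1/(n1−3) + 1/(n2−3)) = √(1/39 + 1/76) = √(0.0256410 + 0.0131579) = √0.0387989 = 0.196974
z = (z1 − z2)/SE = (-0.536060 − 0.279022) / 0.196974 = -0.815082 / 0.196974 = -4.138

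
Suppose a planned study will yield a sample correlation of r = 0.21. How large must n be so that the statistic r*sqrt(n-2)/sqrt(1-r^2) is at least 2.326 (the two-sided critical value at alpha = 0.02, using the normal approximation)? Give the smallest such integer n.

120

Need r·√(n−2)/√(1−r²) ≥ 2.326
√(n−2) ≥ 2.326·√(1−0.0441) / 0.21 = 2.326·0.977701 / 0.21 = 10.8292
n−2 ≥ 117.2716  ⇒  n ≥ 119.2716
Smallest integer n = 120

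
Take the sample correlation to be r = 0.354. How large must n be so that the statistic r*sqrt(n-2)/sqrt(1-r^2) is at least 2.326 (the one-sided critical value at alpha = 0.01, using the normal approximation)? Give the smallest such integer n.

40

Need r·√(n−2)/√(1−r²) ≥ 2.326
√(n−2) ≥ 2.326·√(1−0.125316) / 0.354 = 2.326·0.935245 / 0.354 = 6.1451
n−2 ≥ 37.7623  ⇒  n ≥ 39.7623
Smallest integer n = 40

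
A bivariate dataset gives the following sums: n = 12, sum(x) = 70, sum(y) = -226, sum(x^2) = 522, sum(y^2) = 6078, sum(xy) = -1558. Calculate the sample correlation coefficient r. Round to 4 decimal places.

-0.5267

Numerator: nΣxy − (Σx)(Σy) = 12·(-1558) − (70)(-226) = -2876
Denominator: √[(nΣx²−(Σx)²)(nΣy²−(Σy)²)]
  nΣx²−(Σx)² = 12·522 − 4900 = 1364;  nΣy²−(Σy)² = 12·6078 − 51076 = 21860
  √(1364·21860) = √29817040 = 5460.4981
r = -2876 / 5460.4981 = -0.5267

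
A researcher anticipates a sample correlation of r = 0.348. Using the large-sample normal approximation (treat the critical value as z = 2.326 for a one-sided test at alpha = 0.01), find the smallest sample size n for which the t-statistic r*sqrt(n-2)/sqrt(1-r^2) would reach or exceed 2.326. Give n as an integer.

42

Need r·√(n−2)/√(1−r²) ≥ 2.326
√(n−2) ≥ 2.326·√(1−0.121104) / 0.348 = 2.326·0.937495 / 0.348 = 6.2661
n−2 ≥ 39.2640  ⇒  n ≥ 41.2640
Smallest integer n = 42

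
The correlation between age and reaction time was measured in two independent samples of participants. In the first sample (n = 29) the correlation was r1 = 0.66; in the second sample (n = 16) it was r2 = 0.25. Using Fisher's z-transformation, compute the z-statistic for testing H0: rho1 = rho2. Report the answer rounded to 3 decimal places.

1.582

Fisher z-transforms: z1 = atanh(0.66) = 0.792814, z2 = atanh(0.25) = 0.255413; difference d = 0.537401
Var(d) = 1/26 + 1/13 = 0.0384615 + 0.0769231 = 0.1153846
z = d/√Var(d) = 0.537401 / √0.1153846 = 0.537401 / 0.339683 = 1.582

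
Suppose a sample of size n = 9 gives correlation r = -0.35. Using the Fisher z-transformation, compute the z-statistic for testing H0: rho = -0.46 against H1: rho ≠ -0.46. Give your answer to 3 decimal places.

z_r = atanh(-0.35) = -0.365444,  z_0 = atanh(-0.46) = -0.497311
SE = 1/√(n−3) = 1/√6 = 0.408248
z = (z_r − z_0)/SE = (-0.365444 − (-0.497311)) / 0.408248 = 0.131867 / 0.408248 = 0.323

0.323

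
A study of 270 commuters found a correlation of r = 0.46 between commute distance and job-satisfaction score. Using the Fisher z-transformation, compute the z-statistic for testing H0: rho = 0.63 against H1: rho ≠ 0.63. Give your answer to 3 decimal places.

z_r = atanh(0.46) = 0.497311,  z_0 = atanh(0.63) = 0.741416
SE = 1/√(n−3) = 1/√267 = 0.061199
z = (z_r − z_0)/SE = (0.497311 − 0.741416) / 0.061199 = -0.244105 / 0.061199 = -3.989

-3.989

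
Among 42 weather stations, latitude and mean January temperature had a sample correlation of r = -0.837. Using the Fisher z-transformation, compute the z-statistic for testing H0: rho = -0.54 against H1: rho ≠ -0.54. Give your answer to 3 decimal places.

z_r = atanh(-0.837) = -1.211069,  z_0 = atanh(-0.54) = -0.604156
SE = 1/√(n−3) = 1/√39 = 0.160128
z = (z_r − z_0)/SE = (-1.211069 − (-0.604156)) / 0.160128 = -0.606913 / 0.160128 = -3.790

-3.790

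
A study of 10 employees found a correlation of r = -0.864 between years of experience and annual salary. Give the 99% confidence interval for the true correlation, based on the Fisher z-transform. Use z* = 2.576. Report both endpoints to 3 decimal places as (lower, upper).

(-0.979, -0.323)

z_r = atanh(-0.864) = -1.308913;  SE = 1/√(n−3) = 1/√7 = 0.377964
z-limits: -1.308913 ± 2.576·0.377964 = -1.308913 ± 0.973635 = [-2.282548, -0.335278]
ρ-limits: (tanh -2.282548, tanh -0.335278) = (-0.979, -0.323)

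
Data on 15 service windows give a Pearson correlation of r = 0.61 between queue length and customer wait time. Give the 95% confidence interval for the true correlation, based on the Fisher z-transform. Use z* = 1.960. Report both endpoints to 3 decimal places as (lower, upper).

Fisher z: z_r = atanh(r) = ½·ln((1+0.61)/(1−0.61)) = 0.708921
SE(z) = 1/√(n−3) = 1/√12 = 0.288675
95% ⇒ z* = 1.960; margin = 1.960·0.288675 = 0.565803
CI on z-scale: (0.143118, 1.274724)
Back-transform: tanh(0.143118) = 0.142149, tanh(1.274724) = 0.855073

(0.142, 0.855)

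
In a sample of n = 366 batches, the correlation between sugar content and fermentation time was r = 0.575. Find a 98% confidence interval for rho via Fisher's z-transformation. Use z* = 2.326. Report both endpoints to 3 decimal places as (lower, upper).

Fisher z: z_r = atanh(r) = ½·ln((1+0.575)/(1−0.575)) = 0.654961
SE(z) = 1/√(n−3) = 1/√363 = 0.052486
98% ⇒ z* = 2.326; margin = 2.326·0.052486 = 0.122082
CI on z-scale: (0.532879, 0.777043)
Back-transform: tanh(0.532879) = 0.487579, tanh(0.777043) = 0.651006

(0.488, 0.651)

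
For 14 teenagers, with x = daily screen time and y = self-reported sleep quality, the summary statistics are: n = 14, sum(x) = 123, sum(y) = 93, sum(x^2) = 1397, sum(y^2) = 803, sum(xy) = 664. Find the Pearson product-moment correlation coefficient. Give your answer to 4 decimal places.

S_xy = nΣxy − ΣxΣy = 14·664 − 123·93 = 9296 − 11439 = -2143
S_xx = nΣx² − (Σx)² = 14·1397 − 123² = 19558 − 15129 = 4429
S_yy = nΣy² − (Σy)² = 14·803 − 93² = 11242 − 8649 = 2593
r = S_xy / √(S_xx·S_yy) = -2143 / √(4429·2593) = -2143 / √11484397 = -2143 / 3388.8637 = -0.6324

-0.6324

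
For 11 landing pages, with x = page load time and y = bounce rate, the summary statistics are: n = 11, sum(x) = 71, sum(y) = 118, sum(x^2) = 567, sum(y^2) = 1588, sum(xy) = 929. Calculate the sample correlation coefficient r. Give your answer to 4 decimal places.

S_xy = nΣxy − ΣxΣy = 11·929 − 71·118 = 10219 − 8378 = 1841
S_xx = nΣx² − (Σx)² = 11·567 − 71² = 6237 − 5041 = 1196
S_yy = nΣy² − (Σy)² = 11·1588 − 118² = 17468 − 13924 = 3544
r = S_xy / √(S_xx·S_yy) = 1841 / √(1196·3544) = 1841 / √4238624 = 1841 / 2058.7919 = 0.8942

0.8942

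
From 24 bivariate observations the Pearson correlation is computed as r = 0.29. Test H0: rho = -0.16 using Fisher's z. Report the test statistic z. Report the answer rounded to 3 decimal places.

Fisher z: atanh(0.29) = 0.298566, atanh(-0.16) = -0.161387
z = (z_r − z_0)·√(n−3) = (0.298566 − (-0.161387))·√21 = 0.459953 · 4.582576 = 2.108

2.108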